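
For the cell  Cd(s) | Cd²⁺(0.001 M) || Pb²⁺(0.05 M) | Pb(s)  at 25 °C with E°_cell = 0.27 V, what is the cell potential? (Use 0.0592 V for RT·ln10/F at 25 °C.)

0.320 V

Balancing electrons gives n = 2; the reaction quotient is Q = [Cd²⁺]/[Pb²⁺] = 0.0200.
At 25 °C, E = E° − (0.0592/n) log Q = 0.27 − (0.0592/2)(-1.699) = 0.270 + 0.050 = 0.320 V.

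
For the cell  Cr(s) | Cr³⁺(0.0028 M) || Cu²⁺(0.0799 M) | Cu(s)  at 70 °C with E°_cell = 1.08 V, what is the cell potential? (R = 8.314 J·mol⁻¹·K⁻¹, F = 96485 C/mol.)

Balancing electrons gives n = 6; the reaction quotient is Q = [Cr³⁺]^2/[Cu²⁺]^3 = 0.0154.
E = E° − (RT/nF) ln Q = 1.08 − (8.314×343)/(6×96485) × (-4.175) = 1.080 + 0.021 = 1.101 V.

1.10 V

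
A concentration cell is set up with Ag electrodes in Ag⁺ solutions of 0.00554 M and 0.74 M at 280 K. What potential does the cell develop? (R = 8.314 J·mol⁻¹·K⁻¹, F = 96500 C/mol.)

Both half-cells are Ag⁺/Ag, so E°_cell = 0. The concentrated side is the cathode; the cell reaction moves Ag⁺ from high to low concentration with n = 1.
Q = [Ag⁺]_dilute/[Ag⁺]_conc = 0.00554/0.74 = 0.00749.
E = 0 − (RT/nF) ln Q = −((8.314×280)/(1×96500))(-4.895) = 0.1181 V.

0.12 V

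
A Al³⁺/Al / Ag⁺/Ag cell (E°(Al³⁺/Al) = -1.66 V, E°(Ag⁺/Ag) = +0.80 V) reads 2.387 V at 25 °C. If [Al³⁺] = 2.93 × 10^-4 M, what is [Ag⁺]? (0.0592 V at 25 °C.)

0.0039 M

From the Nernst equation, log Q = n(E° − E)/0.0592 = 3(2.46 − 2.387)/0.0592 = 3.699, so Q = 5000.
With Q = [Al³⁺]/[Ag⁺]^3 and the known concentrations, [Ag⁺]^3 in the denominator gives [Ag⁺] = 0.0039 M.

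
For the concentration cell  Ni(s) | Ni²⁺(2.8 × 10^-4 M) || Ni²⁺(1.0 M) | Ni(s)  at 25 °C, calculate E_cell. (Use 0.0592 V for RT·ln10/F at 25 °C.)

Both half-cells are Ni²⁺/Ni, so E°_cell = 0. The concentrated side is the cathode; the cell reaction moves Ni²⁺ from high to low concentration with n = 2.
Q = [Ni²⁺]_dilute/[Ni²⁺]_conc = 2.8 × 10^-4/1.0 = 2.8 × 10^-4.
E = 0 − (0.0592/2) log Q = −(0.0592/2)(-3.553) = 0.1052 V.

0.11 V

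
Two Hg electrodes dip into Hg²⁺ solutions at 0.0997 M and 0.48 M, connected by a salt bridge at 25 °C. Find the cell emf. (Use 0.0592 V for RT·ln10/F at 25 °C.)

0.020 V

Both half-cells are Hg²⁺/Hg, so E°_cell = 0. The concentrated side is the cathode; the cell reaction moves Hg²⁺ from high to low concentration with n = 2.
Q = [Hg²⁺]_dilute/[Hg²⁺]_conc = 0.0997/0.48 = 0.208.
E = 0 − (0.0592/2) log Q = −(0.0592/2)(-0.683) = 0.0202 V.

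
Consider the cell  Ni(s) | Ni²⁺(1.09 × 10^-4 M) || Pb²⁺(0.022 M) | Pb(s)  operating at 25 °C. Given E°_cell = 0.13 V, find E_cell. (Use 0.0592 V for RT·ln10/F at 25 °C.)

Balancing electrons gives n = 2; the reaction quotient is Q = [Ni²⁺]/[Pb²⁺] = 0.00495.
At 25 °C, E = E° − (0.0592/n) log Q = 0.13 − (0.0592/2)(-2.305) = 0.130 + 0.068 = 0.198 V.

0.198 V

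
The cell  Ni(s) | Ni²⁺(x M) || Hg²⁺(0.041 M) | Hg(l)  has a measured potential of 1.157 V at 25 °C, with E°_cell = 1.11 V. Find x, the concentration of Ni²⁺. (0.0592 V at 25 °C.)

From the Nernst equation, log Q = n(E° − E)/0.0592 = 2(1.11 − 1.157)/0.0592 = -1.588, so Q = 0.0258.
With Q = [Ni²⁺]/[Hg²⁺] and the known concentrations, [Ni²⁺] in the numerator gives [Ni²⁺] = 0.0011 M.

0.0011 M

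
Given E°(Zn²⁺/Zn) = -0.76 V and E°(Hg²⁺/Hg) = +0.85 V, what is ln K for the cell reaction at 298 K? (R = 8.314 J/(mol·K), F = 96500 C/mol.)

ln K = 125.4

E°_cell = +0.85 − (-0.76) = 1.61 V, with n = 2 electrons transferred.
At equilibrium E = 0, so the Nernst equation gives ln K = nFE°/RT = (2)(96500)(1.61)/((8.314)(298)) = 125.42.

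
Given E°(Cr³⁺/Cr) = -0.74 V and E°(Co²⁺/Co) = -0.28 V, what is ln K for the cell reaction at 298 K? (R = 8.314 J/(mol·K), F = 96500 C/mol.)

ln K = 107.5

E°_cell = -0.28 − (-0.74) = 0.46 V, with n = 6 electrons transferred.
At equilibrium E = 0, so the Nernst equation gives ln K = nFE°/RT = (6)(96500)(0.46)/((8.314)(298)) = 107.50.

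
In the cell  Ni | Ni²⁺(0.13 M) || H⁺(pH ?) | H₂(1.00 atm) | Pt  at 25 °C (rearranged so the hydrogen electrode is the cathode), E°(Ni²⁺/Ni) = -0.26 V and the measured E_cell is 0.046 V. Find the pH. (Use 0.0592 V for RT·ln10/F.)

E°_cell = 0.26 V and n = 2.
log Q = n(E° − E)/0.0592 = 2×(0.26 − 0.046)/0.0592 = 7.230.
With Q = [Ni²⁺]·P(H₂) / [H⁺]^2, solving for [H⁺] gives log[H⁺] = -4.058, so pH = 4.06.

pH = 4.06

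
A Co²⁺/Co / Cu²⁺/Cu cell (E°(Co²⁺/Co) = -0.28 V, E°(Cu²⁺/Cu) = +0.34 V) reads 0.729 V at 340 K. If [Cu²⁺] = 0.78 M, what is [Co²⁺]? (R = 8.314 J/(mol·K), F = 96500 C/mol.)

From the Nernst equation, ln Q = nF(E° − E)/RT = 2×96500×(0.62 − 0.729)/(8.314×340) = -7.442, so Q = 5.86 × 10^-4.
With Q = [Co²⁺]/[Cu²⁺] and the known concentrations, [Co²⁺] in the numerator gives [Co²⁺] = 4.6 × 10^-4 M.

4.6 × 10^-4 M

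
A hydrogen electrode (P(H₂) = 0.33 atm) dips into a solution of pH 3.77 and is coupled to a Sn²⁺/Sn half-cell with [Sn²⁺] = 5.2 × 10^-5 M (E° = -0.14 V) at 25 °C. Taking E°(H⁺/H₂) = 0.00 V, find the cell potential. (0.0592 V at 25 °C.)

The hydrogen couple is the cathode, so E°_cell = 0.14 V; n = 2.
[H⁺] = 10^(−3.77) = 1.7 × 10^-4 M, and Q = [Sn²⁺]·P(H₂) / [H⁺]^2 = 595.
E = E° − (0.0592/2) log Q = 0.14 − (0.0592/2)(2.775) = 0.058 V.

0.058 V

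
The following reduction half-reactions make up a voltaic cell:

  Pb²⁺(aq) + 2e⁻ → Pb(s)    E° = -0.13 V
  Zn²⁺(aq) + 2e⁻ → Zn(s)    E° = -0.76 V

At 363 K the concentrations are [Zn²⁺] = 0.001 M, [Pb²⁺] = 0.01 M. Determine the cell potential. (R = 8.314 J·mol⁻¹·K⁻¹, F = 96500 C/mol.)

0.666 V

The Pb²⁺/Pb couple has the higher reduction potential and acts as the cathode, so E°_cell = -0.13 − (-0.76) = 0.63 V.
Balancing electrons gives n = 2; the reaction quotient is Q = [Zn²⁺]/[Pb²⁺] = 0.100.
E = E° − (RT/nF) ln Q = 0.63 − (8.314×363)/(2×96500) × (-2.303) = 0.630 + 0.036 = 0.666 V.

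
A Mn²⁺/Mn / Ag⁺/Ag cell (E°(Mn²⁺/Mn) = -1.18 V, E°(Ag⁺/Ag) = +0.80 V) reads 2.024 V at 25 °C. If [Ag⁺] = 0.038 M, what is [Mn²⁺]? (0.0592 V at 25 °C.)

From the Nernst equation, log Q = n(E° − E)/0.0592 = 2(1.98 − 2.024)/0.0592 = -1.486, so Q = 0.0326.
With Q = [Mn²⁺]/[Ag⁺]^2 and the known concentrations, [Mn²⁺] in the numerator gives [Mn²⁺] = 4.7 × 10^-5 M.

4.7 × 10^-5 M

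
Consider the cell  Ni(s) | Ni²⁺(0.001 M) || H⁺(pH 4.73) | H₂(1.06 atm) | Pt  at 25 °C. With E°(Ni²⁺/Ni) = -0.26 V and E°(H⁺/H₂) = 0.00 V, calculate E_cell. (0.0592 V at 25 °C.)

0.068 V

The hydrogen couple is the cathode, so E°_cell = 0.26 V; n = 2.
[H⁺] = 10^(−4.73) = 1.9 × 10^-5 M, and Q = [Ni²⁺]·P(H₂) / [H⁺]^2 = 3.06 × 10^6.
E = E° − (0.0592/2) log Q = 0.26 − (0.0592/2)(6.485) = 0.068 V.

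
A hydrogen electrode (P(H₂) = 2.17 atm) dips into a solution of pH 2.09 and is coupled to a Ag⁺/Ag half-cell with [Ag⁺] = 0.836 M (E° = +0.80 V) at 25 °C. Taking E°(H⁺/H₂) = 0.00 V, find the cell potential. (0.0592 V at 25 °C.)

0.93 V

The Ag⁺/Ag couple is the cathode, so E°_cell = 0.80 V; n = 2.
[H⁺] = 10^(−2.09) = 0.0081 M, and Q = [H⁺]^2 / ([Ag⁺]^2·P(H₂)) = 4.36 × 10^-5.
E = E° − (0.0592/2) log Q = 0.80 − (0.0592/2)(-4.361) = 0.929 V.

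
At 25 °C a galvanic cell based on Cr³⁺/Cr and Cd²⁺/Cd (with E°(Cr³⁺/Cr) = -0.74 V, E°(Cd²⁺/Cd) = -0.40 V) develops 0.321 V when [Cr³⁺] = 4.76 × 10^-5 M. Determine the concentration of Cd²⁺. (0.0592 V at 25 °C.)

From the Nernst equation, log Q = n(E° − E)/0.0592 = 6(0.34 − 0.321)/0.0592 = 1.926, so Q = 84.3.
With Q = [Cr³⁺]^2/[Cd²⁺]^3 and the known concentrations, [Cd²⁺]^3 in the denominator gives [Cd²⁺] = 3 × 10^-4 M.

3 × 10^-4 M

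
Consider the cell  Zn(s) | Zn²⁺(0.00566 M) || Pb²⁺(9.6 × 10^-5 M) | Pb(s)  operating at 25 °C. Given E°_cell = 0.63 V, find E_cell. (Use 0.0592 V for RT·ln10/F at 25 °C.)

0.578 V

Balancing electrons gives n = 2; the reaction quotient is Q = [Zn²⁺]/[Pb²⁺] = 59.0.
At 25 °C, E = E° − (0.0592/n) log Q = 0.63 − (0.0592/2)(1.771) = 0.630 − 0.052 = 0.578 V.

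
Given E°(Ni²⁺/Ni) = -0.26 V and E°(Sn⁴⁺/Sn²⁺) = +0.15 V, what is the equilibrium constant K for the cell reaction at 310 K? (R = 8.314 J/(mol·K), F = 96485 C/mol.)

E°_cell = +0.15 − (-0.26) = 0.41 V, with n = 2 electrons transferred.
At equilibrium E = 0, so the Nernst equation gives ln K = nFE°/RT = (2)(96485)(0.41)/((8.314)(310)) = 30.70.
K = e^30.70 = 2.1 × 10^13.

2.1 × 10^13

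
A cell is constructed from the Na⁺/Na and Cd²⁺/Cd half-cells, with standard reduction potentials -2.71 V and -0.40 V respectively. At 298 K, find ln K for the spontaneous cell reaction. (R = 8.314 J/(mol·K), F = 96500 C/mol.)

ln K = 179.9

E°_cell = -0.40 − (-2.71) = 2.31 V, with n = 2 electrons transferred.
At equilibrium E = 0, so the Nernst equation gives ln K = nFE°/RT = (2)(96500)(2.31)/((8.314)(298)) = 179.95.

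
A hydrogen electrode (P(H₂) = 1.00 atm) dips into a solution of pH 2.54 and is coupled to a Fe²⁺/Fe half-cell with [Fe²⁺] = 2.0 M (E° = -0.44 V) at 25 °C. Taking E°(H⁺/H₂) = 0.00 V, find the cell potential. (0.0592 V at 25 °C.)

0.28 V

The hydrogen couple is the cathode, so E°_cell = 0.44 V; n = 2.
[H⁺] = 10^(−2.54) = 0.0029 M, and Q = [Fe²⁺]·P(H₂) / [H⁺]^2 = 2.4 × 10^5.
E = E° − (0.0592/2) log Q = 0.44 − (0.0592/2)(5.381) = 0.281 V.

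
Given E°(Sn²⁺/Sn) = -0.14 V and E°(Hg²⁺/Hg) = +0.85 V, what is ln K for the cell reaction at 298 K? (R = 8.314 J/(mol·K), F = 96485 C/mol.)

E°_cell = +0.85 − (-0.14) = 0.99 V, with n = 2 electrons transferred.
At equilibrium E = 0, so the Nernst equation gives ln K = nFE°/RT = (2)(96485)(0.99)/((8.314)(298)) = 77.11.

ln K = 77.1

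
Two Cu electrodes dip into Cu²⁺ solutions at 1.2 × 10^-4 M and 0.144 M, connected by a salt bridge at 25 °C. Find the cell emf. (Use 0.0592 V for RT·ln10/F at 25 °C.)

0.091 V

Both half-cells are Cu²⁺/Cu, so E°_cell = 0. The concentrated side is the cathode; the cell reaction moves Cu²⁺ from high to low concentration with n = 2.
Q = [Cu²⁺]_dilute/[Cu²⁺]_conc = 1.2 × 10^-4/0.144 = 8.33 × 10^-4.
E = 0 − (0.0592/2) log Q = −(0.0592/2)(-3.079) = 0.0911 V.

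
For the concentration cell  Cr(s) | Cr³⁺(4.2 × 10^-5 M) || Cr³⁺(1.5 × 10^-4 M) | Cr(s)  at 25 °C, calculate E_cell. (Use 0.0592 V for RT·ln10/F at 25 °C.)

Both half-cells are Cr³⁺/Cr, so E°_cell = 0. The concentrated side is the cathode; the cell reaction moves Cr³⁺ from high to low concentration with n = 3.
Q = [Cr³⁺]_dilute/[Cr³⁺]_conc = 4.2 × 10^-5/1.5 × 10^-4 = 0.280.
E = 0 − (0.0592/3) log Q = −(0.0592/3)(-0.553) = 0.0109 V.

0.011 V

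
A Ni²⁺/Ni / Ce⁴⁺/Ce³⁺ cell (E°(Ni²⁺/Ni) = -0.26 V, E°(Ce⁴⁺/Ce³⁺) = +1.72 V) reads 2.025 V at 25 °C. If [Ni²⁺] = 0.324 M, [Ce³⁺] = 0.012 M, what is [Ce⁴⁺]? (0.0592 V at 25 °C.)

0.039 M

From the Nernst equation, log Q = n(E° − E)/0.0592 = 2(1.98 − 2.025)/0.0592 = -1.520, so Q = 0.0302.
With Q = [Ni²⁺]·[Ce³⁺]^2/[Ce⁴⁺]^2 and the known concentrations, [Ce⁴⁺]^2 in the denominator gives [Ce⁴⁺] = 0.039 M.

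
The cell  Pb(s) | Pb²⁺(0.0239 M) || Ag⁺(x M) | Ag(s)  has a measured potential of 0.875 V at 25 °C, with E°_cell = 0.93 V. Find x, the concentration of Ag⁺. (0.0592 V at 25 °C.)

From the Nernst equation, log Q = n(E° − E)/0.0592 = 2(0.93 − 0.875)/0.0592 = 1.858, so Q = 72.1.
With Q = [Pb²⁺]/[Ag⁺]^2 and the known concentrations, [Ag⁺]^2 in the denominator gives [Ag⁺] = 0.018 M.

0.018 M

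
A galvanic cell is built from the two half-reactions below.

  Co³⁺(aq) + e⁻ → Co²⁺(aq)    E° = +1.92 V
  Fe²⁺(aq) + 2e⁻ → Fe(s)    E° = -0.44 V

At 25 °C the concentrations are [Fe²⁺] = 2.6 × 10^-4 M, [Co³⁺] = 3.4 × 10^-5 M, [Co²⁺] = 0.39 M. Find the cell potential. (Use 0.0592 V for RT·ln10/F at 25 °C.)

2.23 V

The Co³⁺/Co²⁺ couple has the higher reduction potential and acts as the cathode, so E°_cell = +1.92 − (-0.44) = 2.36 V.
Balancing electrons gives n = 2; the reaction quotient is Q = [Fe²⁺]·[Co²⁺]^2/[Co³⁺]^2 = 3.42 × 10^4.
At 25 °C, E = E° − (0.0592/n) log Q = 2.36 − (0.0592/2)(4.534) = 2.360 − 0.134 = 2.226 V.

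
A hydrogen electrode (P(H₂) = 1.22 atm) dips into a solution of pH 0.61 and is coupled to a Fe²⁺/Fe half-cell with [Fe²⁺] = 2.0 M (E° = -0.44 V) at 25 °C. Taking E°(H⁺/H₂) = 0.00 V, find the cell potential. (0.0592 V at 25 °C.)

The hydrogen couple is the cathode, so E°_cell = 0.44 V; n = 2.
[H⁺] = 10^(−0.61) = 0.25 M, and Q = [Fe²⁺]·P(H₂) / [H⁺]^2 = 40.5.
E = E° − (0.0592/2) log Q = 0.44 − (0.0592/2)(1.607) = 0.392 V.

0.39 V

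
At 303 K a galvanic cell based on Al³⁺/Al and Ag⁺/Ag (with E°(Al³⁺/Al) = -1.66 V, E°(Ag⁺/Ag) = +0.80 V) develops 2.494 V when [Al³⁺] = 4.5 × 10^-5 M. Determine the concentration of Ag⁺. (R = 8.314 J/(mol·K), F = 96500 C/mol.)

0.13 M

From the Nernst equation, ln Q = nF(E° − E)/RT = 3×96500×(2.46 − 2.494)/(8.314×303) = -3.907, so Q = 0.0201.
With Q = [Al³⁺]/[Ag⁺]^3 and the known concentrations, [Ag⁺]^3 in the denominator gives [Ag⁺] = 0.13 M.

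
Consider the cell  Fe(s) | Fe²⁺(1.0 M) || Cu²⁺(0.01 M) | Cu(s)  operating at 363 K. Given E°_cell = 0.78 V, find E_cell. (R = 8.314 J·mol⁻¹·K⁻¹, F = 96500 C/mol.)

0.708 V

Balancing electrons gives n = 2; the reaction quotient is Q = [Fe²⁺]/[Cu²⁺] = 100.
E = E° − (RT/nF) ln Q = 0.78 − (8.314×363)/(2×96500) × (4.605) = 0.780 − 0.072 = 0.708 V.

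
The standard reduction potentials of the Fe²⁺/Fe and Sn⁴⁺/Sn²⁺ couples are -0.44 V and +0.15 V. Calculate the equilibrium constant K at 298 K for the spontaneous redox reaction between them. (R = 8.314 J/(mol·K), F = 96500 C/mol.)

E°_cell = +0.15 − (-0.44) = 0.59 V, with n = 2 electrons transferred.
At equilibrium E = 0, so the Nernst equation gives ln K = nFE°/RT = (2)(96500)(0.59)/((8.314)(298)) = 45.96.
K = e^45.96 = 9.1 × 10^19.

9.1 × 10^19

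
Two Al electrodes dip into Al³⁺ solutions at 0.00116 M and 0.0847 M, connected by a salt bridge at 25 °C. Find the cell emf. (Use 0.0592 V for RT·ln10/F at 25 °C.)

0.037 V

Both half-cells are Al³⁺/Al, so E°_cell = 0. The concentrated side is the cathode; the cell reaction moves Al³⁺ from high to low concentration with n = 3.
Q = [Al³⁺]_dilute/[Al³⁺]_conc = 0.00116/0.0847 = 0.0137.
E = 0 − (0.0592/3) log Q = −(0.0592/3)(-1.863) = 0.0368 V.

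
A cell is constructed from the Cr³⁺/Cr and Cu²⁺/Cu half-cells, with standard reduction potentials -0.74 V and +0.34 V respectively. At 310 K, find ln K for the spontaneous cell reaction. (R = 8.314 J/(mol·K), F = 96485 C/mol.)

ln K = 242.6

E°_cell = +0.34 − (-0.74) = 1.08 V, with n = 6 electrons transferred.
At equilibrium E = 0, so the Nernst equation gives ln K = nFE°/RT = (6)(96485)(1.08)/((8.314)(310)) = 242.58.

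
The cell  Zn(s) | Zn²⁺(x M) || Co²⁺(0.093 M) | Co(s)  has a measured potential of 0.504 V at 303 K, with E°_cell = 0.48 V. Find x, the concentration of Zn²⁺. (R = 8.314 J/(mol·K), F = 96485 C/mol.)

From the Nernst equation, ln Q = nF(E° − E)/RT = 2×96485×(0.48 − 0.504)/(8.314×303) = -1.838, so Q = 0.159.
With Q = [Zn²⁺]/[Co²⁺] and the known concentrations, [Zn²⁺] in the numerator gives [Zn²⁺] = 0.015 M.

0.015 M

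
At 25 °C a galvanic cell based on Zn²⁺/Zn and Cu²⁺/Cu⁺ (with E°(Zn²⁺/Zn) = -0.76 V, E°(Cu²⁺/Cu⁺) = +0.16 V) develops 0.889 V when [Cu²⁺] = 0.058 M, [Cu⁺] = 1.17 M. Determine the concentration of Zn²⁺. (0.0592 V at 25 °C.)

From the Nernst equation, log Q = n(E° − E)/0.0592 = 2(0.92 − 0.889)/0.0592 = 1.047, so Q = 11.2.
With Q = [Zn²⁺]·[Cu⁺]^2/[Cu²⁺]^2 and the known concentrations, [Zn²⁺] in the numerator gives [Zn²⁺] = 0.027 M.

0.027 M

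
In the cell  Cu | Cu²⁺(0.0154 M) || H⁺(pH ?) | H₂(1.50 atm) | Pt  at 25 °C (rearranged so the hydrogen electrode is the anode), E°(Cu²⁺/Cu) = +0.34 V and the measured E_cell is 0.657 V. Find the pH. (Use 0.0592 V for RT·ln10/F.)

pH = 6.17

E°_cell = 0.34 V and n = 2.
log Q = n(E° − E)/0.0592 = 2×(0.34 − 0.657)/0.0592 = -10.709.
With Q = [H⁺]^2 / ([Cu²⁺]·P(H₂)), solving for [H⁺] gives log[H⁺] = -6.173, so pH = 6.17.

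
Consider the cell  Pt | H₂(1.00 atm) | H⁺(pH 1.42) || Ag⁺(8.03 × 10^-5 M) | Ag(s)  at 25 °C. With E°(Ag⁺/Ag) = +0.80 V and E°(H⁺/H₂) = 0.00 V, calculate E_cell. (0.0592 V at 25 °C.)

The Ag⁺/Ag couple is the cathode, so E°_cell = 0.80 V; n = 2.
[H⁺] = 10^(−1.42) = 0.038 M, and Q = [H⁺]^2 / ([Ag⁺]^2·P(H₂)) = 2.24 × 10^5.
E = E° − (0.0592/2) log Q = 0.80 − (0.0592/2)(5.351) = 0.642 V.

0.64 V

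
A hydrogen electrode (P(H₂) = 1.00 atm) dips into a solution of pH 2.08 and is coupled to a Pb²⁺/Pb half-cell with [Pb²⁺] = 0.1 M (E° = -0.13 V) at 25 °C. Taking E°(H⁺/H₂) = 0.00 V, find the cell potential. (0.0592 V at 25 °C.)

0.036 V

The hydrogen couple is the cathode, so E°_cell = 0.13 V; n = 2.
[H⁺] = 10^(−2.08) = 0.0083 M, and Q = [Pb²⁺]·P(H₂) / [H⁺]^2 = 1450.
E = E° − (0.0592/2) log Q = 0.13 − (0.0592/2)(3.160) = 0.036 V.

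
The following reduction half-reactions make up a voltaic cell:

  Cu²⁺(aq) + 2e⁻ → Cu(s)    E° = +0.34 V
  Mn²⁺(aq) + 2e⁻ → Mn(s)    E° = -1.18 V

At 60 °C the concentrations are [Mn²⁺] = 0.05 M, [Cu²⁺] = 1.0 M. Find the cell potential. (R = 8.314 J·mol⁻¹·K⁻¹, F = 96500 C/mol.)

The Cu²⁺/Cu couple has the higher reduction potential and acts as the cathode, so E°_cell = +0.34 − (-1.18) = 1.52 V.
Balancing electrons gives n = 2; the reaction quotient is Q = [Mn²⁺]/[Cu²⁺] = 0.0500.
E = E° − (RT/nF) ln Q = 1.52 − (8.314×333)/(2×96500) × (-2.996) = 1.520 + 0.043 = 1.563 V.

1.56 V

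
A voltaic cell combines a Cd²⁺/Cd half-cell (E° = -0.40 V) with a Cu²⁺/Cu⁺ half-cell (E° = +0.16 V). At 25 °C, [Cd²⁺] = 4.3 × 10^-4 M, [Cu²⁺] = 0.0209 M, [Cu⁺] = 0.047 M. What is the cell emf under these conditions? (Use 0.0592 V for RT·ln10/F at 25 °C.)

0.639 V

The Cu²⁺/Cu⁺ couple has the higher reduction potential and acts as the cathode, so E°_cell = +0.16 − (-0.40) = 0.56 V.
Balancing electrons gives n = 2; the reaction quotient is Q = [Cd²⁺]·[Cu⁺]^2/[Cu²⁺]^2 = 0.00217.
At 25 °C, E = E° − (0.0592/n) log Q = 0.56 − (0.0592/2)(-2.663) = 0.560 + 0.079 = 0.639 V.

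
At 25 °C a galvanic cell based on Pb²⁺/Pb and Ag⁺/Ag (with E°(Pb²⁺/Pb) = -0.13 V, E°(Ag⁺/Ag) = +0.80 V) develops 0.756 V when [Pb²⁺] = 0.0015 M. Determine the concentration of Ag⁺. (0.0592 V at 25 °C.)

4.5 × 10^-5 M

From the Nernst equation, log Q = n(E° − E)/0.0592 = 2(0.93 − 0.756)/0.0592 = 5.878, so Q = 7.56 × 10^5.
With Q = [Pb²⁺]/[Ag⁺]^2 and the known concentrations, [Ag⁺]^2 in the denominator gives [Ag⁺] = 4.5 × 10^-5 M.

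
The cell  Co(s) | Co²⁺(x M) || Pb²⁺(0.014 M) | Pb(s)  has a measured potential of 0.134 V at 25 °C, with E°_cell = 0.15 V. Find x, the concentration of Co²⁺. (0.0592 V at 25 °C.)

From the Nernst equation, log Q = n(E° − E)/0.0592 = 2(0.15 − 0.134)/0.0592 = 0.541, so Q = 3.47.
With Q = [Co²⁺]/[Pb²⁺] and the known concentrations, [Co²⁺] in the numerator gives [Co²⁺] = 0.049 M.

0.049 M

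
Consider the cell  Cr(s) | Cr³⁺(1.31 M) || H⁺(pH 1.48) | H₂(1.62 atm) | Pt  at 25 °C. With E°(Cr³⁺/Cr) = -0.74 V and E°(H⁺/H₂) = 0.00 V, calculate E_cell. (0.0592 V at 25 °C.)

0.64 V

The hydrogen couple is the cathode, so E°_cell = 0.74 V; n = 6.
[H⁺] = 10^(−1.48) = 0.033 M, and Q = [Cr³⁺]^2·P(H₂)^3 / [H⁺]^6 = 5.53 × 10^9.
E = E° − (0.0592/6) log Q = 0.74 − (0.0592/6)(9.743) = 0.644 V.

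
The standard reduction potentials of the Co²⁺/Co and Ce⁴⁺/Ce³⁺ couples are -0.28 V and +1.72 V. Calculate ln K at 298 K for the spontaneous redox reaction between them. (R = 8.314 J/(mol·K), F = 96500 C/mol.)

ln K = 155.8

E°_cell = +1.72 − (-0.28) = 2.00 V, with n = 2 electrons transferred.
At equilibrium E = 0, so the Nernst equation gives ln K = nFE°/RT = (2)(96500)(2.00)/((8.314)(298)) = 155.80.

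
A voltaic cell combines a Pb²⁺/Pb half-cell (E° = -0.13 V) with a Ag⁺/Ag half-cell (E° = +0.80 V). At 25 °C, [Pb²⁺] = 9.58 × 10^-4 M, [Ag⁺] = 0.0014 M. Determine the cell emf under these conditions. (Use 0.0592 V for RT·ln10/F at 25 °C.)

The Ag⁺/Ag couple has the higher reduction potential and acts as the cathode, so E°_cell = +0.80 − (-0.13) = 0.93 V.
Balancing electrons gives n = 2; the reaction quotient is Q = [Pb²⁺]/[Ag⁺]^2 = 489.
At 25 °C, E = E° − (0.0592/n) log Q = 0.93 − (0.0592/2)(2.689) = 0.930 − 0.080 = 0.850 V.

0.850 V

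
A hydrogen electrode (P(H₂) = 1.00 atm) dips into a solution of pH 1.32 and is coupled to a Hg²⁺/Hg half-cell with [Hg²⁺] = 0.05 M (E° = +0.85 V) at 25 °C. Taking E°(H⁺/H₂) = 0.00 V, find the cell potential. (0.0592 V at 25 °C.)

The Hg²⁺/Hg couple is the cathode, so E°_cell = 0.85 V; n = 2.
[H⁺] = 10^(−1.32) = 0.048 M, and Q = [H⁺]^2 / ([Hg²⁺]·P(H₂)) = 0.0458.
E = E° − (0.0592/2) log Q = 0.85 − (0.0592/2)(-1.339) = 0.890 V.

0.89 V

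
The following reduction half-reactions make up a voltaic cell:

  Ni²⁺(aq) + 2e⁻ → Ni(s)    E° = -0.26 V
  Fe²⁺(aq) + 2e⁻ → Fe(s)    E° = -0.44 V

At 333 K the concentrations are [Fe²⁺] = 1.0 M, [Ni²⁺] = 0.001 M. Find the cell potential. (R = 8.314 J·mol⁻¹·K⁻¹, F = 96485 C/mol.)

0.081 V

The Ni²⁺/Ni couple has the higher reduction potential and acts as the cathode, so E°_cell = -0.26 − (-0.44) = 0.18 V.
Balancing electrons gives n = 2; the reaction quotient is Q = [Fe²⁺]/[Ni²⁺] = 1000.
E = E° − (RT/nF) ln Q = 0.18 − (8.314×333)/(2×96485) × (6.908) = 0.180 − 0.099 = 0.081 V.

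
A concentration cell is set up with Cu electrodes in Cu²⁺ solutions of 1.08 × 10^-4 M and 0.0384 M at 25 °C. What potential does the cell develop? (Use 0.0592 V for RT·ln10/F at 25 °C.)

Both half-cells are Cu²⁺/Cu, so E°_cell = 0. The concentrated side is the cathode; the cell reaction moves Cu²⁺ from high to low concentration with n = 2.
Q = [Cu²⁺]_dilute/[Cu²⁺]_conc = 1.08 × 10^-4/0.0384 = 0.00281.
E = 0 − (0.0592/2) log Q = −(0.0592/2)(-2.551) = 0.0755 V.

0.076 V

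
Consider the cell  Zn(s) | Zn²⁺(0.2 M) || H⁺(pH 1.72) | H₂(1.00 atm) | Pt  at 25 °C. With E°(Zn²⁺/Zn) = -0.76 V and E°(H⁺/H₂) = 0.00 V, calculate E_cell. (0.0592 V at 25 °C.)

0.68 V

The hydrogen couple is the cathode, so E°_cell = 0.76 V; n = 2.
[H⁺] = 10^(−1.72) = 0.019 M, and Q = [Zn²⁺]·P(H₂) / [H⁺]^2 = 551.
E = E° − (0.0592/2) log Q = 0.76 − (0.0592/2)(2.741) = 0.679 V.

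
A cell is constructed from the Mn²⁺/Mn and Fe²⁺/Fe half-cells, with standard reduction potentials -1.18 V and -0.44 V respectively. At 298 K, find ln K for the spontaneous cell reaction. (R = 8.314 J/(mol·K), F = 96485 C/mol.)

ln K = 57.6

E°_cell = -0.44 − (-1.18) = 0.74 V, with n = 2 electrons transferred.
At equilibrium E = 0, so the Nernst equation gives ln K = nFE°/RT = (2)(96485)(0.74)/((8.314)(298)) = 57.64.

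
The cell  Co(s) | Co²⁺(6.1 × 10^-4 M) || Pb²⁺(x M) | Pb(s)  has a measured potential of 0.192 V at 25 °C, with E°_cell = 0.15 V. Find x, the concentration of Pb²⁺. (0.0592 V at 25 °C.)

From the Nernst equation, log Q = n(E° − E)/0.0592 = 2(0.15 − 0.192)/0.0592 = -1.419, so Q = 0.0381.
With Q = [Co²⁺]/[Pb²⁺] and the known concentrations, [Pb²⁺] in the denominator gives [Pb²⁺] = 0.016 M.

0.016 M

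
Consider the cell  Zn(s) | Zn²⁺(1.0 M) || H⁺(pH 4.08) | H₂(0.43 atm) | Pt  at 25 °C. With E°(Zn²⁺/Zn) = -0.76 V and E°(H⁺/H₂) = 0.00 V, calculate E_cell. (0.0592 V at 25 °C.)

The hydrogen couple is the cathode, so E°_cell = 0.76 V; n = 2.
[H⁺] = 10^(−4.08) = 8.3 × 10^-5 M, and Q = [Zn²⁺]·P(H₂) / [H⁺]^2 = 6.22 × 10^7.
E = E° − (0.0592/2) log Q = 0.76 − (0.0592/2)(7.793) = 0.529 V.

0.53 V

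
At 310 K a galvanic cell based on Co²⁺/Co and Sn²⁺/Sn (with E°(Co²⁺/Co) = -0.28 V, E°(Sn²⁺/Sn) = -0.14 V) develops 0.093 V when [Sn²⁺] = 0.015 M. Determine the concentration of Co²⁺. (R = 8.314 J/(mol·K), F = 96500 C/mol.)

From the Nernst equation, ln Q = nF(E° − E)/RT = 2×96500×(0.14 − 0.093)/(8.314×310) = 3.520, so Q = 33.8.
With Q = [Co²⁺]/[Sn²⁺] and the known concentrations, [Co²⁺] in the numerator gives [Co²⁺] = 0.51 M.

0.51 M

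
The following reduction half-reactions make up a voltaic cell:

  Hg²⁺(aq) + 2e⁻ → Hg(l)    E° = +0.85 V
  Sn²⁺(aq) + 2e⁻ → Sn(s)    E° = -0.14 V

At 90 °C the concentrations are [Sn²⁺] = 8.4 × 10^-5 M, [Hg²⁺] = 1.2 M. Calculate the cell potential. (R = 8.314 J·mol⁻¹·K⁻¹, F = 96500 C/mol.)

The Hg²⁺/Hg couple has the higher reduction potential and acts as the cathode, so E°_cell = +0.85 − (-0.14) = 0.99 V.
Balancing electrons gives n = 2; the reaction quotient is Q = [Sn²⁺]/[Hg²⁺] = 7 × 10^-5.
E = E° − (RT/nF) ln Q = 0.99 − (8.314×363)/(2×96500) × (-9.567) = 0.990 + 0.150 = 1.140 V.

1.14 V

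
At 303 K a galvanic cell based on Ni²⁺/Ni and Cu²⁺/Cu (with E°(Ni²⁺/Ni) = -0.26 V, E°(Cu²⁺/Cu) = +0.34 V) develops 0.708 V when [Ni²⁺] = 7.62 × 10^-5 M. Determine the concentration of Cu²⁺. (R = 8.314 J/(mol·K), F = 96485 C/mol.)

0.3 M

From the Nernst equation, ln Q = nF(E° − E)/RT = 2×96485×(0.60 − 0.708)/(8.314×303) = -8.273, so Q = 2.55 × 10^-4.
With Q = [Ni²⁺]/[Cu²⁺] and the known concentrations, [Cu²⁺] in the denominator gives [Cu²⁺] = 0.3 M.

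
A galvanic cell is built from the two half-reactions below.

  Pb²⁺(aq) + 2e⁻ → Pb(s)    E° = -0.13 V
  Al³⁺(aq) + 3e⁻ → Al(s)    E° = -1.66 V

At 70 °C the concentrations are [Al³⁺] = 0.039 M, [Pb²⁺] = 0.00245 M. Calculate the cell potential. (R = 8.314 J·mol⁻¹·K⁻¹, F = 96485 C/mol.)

The Pb²⁺/Pb couple has the higher reduction potential and acts as the cathode, so E°_cell = -0.13 − (-1.66) = 1.53 V.
Balancing electrons gives n = 6; the reaction quotient is Q = [Al³⁺]^2/[Pb²⁺]^3 = 1.03 × 10^5.
E = E° − (RT/nF) ln Q = 1.53 − (8.314×343)/(6×96485) × (11.547) = 1.530 − 0.057 = 1.473 V.

1.47 V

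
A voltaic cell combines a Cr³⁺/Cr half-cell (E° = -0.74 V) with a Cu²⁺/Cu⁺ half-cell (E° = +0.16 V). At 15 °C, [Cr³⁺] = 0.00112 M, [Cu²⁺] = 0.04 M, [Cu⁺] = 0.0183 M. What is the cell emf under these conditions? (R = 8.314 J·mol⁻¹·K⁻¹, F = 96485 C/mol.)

0.976 V

The Cu²⁺/Cu⁺ couple has the higher reduction potential and acts as the cathode, so E°_cell = +0.16 − (-0.74) = 0.90 V.
Balancing electrons gives n = 3; the reaction quotient is Q = [Cr³⁺]·[Cu⁺]^3/[Cu²⁺]^3 = 1.07 × 10^-4.
E = E° − (RT/nF) ln Q = 0.90 − (8.314×288)/(3×96485) × (-9.140) = 0.900 + 0.076 = 0.976 V.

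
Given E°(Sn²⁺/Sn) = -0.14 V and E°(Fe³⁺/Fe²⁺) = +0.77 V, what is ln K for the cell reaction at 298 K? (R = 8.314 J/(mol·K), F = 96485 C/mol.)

E°_cell = +0.77 − (-0.14) = 0.91 V, with n = 2 electrons transferred.
At equilibrium E = 0, so the Nernst equation gives ln K = nFE°/RT = (2)(96485)(0.91)/((8.314)(298)) = 70.88.

ln K = 70.9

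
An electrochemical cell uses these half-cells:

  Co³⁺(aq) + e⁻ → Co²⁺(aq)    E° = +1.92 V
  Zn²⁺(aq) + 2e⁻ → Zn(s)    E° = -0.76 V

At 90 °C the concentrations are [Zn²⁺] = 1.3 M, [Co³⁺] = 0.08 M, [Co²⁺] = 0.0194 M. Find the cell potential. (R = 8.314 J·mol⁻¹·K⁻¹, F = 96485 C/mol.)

The Co³⁺/Co²⁺ couple has the higher reduction potential and acts as the cathode, so E°_cell = +1.92 − (-0.76) = 2.68 V.
Balancing electrons gives n = 2; the reaction quotient is Q = [Zn²⁺]·[Co²⁺]^2/[Co³⁺]^2 = 0.0764.
E = E° − (RT/nF) ln Q = 2.68 − (8.314×363)/(2×96485) × (-2.571) = 2.680 + 0.040 = 2.720 V.

2.72 V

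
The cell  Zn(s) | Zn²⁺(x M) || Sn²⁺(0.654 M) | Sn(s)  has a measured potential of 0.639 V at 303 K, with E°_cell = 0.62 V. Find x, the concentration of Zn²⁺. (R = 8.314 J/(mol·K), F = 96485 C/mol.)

From the Nernst equation, ln Q = nF(E° − E)/RT = 2×96485×(0.62 − 0.639)/(8.314×303) = -1.455, so Q = 0.233.
With Q = [Zn²⁺]/[Sn²⁺] and the known concentrations, [Zn²⁺] in the numerator gives [Zn²⁺] = 0.15 M.

0.15 M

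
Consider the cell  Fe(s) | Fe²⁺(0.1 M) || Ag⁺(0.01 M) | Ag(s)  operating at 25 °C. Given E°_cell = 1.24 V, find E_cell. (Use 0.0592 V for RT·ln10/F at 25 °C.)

Balancing electrons gives n = 2; the reaction quotient is Q = [Fe²⁺]/[Ag⁺]^2 = 1000.
At 25 °C, E = E° − (0.0592/n) log Q = 1.24 − (0.0592/2)(3.000) = 1.240 − 0.089 = 1.151 V.

1.15 V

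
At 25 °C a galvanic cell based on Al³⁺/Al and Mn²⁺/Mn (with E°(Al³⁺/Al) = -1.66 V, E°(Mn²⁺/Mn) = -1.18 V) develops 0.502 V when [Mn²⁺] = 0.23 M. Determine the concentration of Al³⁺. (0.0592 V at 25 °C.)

From the Nernst equation, log Q = n(E° − E)/0.0592 = 6(0.48 − 0.502)/0.0592 = -2.230, so Q = 0.00589.
With Q = [Al³⁺]^2/[Mn²⁺]^3 and the known concentrations, [Al³⁺]^2 in the numerator gives [Al³⁺] = 0.0085 M.

0.0085 M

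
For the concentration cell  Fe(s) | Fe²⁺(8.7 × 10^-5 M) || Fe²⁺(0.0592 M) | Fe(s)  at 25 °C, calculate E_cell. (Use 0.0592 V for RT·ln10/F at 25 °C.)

Both half-cells are Fe²⁺/Fe, so E°_cell = 0. The concentrated side is the cathode; the cell reaction moves Fe²⁺ from high to low concentration with n = 2.
Q = [Fe²⁺]_dilute/[Fe²⁺]_conc = 8.7 × 10^-5/0.0592 = 0.00147.
E = 0 − (0.0592/2) log Q = −(0.0592/2)(-2.833) = 0.0839 V.

0.084 V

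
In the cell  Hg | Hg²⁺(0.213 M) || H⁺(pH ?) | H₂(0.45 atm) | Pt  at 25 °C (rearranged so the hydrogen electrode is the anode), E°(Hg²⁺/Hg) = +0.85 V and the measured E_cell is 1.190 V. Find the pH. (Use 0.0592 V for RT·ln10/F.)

pH = 6.25

E°_cell = 0.85 V and n = 2.
log Q = n(E° − E)/0.0592 = 2×(0.85 − 1.190)/0.0592 = -11.486.
With Q = [H⁺]^2 / ([Hg²⁺]·P(H₂)), solving for [H⁺] gives log[H⁺] = -6.252, so pH = 6.25.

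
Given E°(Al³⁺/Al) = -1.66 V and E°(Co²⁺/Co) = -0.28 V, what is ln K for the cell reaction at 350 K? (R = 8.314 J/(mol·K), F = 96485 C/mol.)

ln K = 274.5

E°_cell = -0.28 − (-1.66) = 1.38 V, with n = 6 electrons transferred.
At equilibrium E = 0, so the Nernst equation gives ln K = nFE°/RT = (6)(96485)(1.38)/((8.314)(350)) = 274.54.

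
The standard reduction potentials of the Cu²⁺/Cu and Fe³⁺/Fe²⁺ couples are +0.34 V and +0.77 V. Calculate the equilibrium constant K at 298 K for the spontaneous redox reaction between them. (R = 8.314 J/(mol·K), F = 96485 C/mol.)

3.5 × 10^14

E°_cell = +0.77 − (+0.34) = 0.43 V, with n = 2 electrons transferred.
At equilibrium E = 0, so the Nernst equation gives ln K = nFE°/RT = (2)(96485)(0.43)/((8.314)(298)) = 33.49.
K = e^33.49 = 3.5 × 10^14.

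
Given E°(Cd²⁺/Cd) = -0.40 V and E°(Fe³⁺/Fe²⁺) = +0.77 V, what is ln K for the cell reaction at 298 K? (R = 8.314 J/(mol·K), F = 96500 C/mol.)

E°_cell = +0.77 − (-0.40) = 1.17 V, with n = 2 electrons transferred.
At equilibrium E = 0, so the Nernst equation gives ln K = nFE°/RT = (2)(96500)(1.17)/((8.314)(298)) = 91.14.

ln K = 91.1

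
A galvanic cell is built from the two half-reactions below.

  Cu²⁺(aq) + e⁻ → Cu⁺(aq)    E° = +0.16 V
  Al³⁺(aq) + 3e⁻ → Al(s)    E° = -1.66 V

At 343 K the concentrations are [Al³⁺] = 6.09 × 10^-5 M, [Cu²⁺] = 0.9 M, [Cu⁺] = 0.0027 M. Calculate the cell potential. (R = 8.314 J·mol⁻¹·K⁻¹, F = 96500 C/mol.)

The Cu²⁺/Cu⁺ couple has the higher reduction potential and acts as the cathode, so E°_cell = +0.16 − (-1.66) = 1.82 V.
Balancing electrons gives n = 3; the reaction quotient is Q = [Al³⁺]·[Cu⁺]^3/[Cu²⁺]^3 = 1.64 × 10^-12.
E = E° − (RT/nF) ln Q = 1.82 − (8.314×343)/(3×96500) × (-27.134) = 1.820 + 0.267 = 2.087 V.

2.09 V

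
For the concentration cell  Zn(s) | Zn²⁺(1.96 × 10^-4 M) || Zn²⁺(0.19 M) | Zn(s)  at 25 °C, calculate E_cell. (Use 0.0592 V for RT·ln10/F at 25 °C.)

0.088 V

Both half-cells are Zn²⁺/Zn, so E°_cell = 0. The concentrated side is the cathode; the cell reaction moves Zn²⁺ from high to low concentration with n = 2.
Q = [Zn²⁺]_dilute/[Zn²⁺]_conc = 1.96 × 10^-4/0.19 = 0.00103.
E = 0 − (0.0592/2) log Q = −(0.0592/2)(-2.986) = 0.0884 V.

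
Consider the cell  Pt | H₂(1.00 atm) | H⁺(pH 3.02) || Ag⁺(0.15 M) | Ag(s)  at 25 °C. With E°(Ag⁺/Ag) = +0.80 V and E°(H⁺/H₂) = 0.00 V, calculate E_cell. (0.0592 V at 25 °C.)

0.93 V

The Ag⁺/Ag couple is the cathode, so E°_cell = 0.80 V; n = 2.
[H⁺] = 10^(−3.02) = 9.5 × 10^-4 M, and Q = [H⁺]^2 / ([Ag⁺]^2·P(H₂)) = 4.05 × 10^-5.
E = E° − (0.0592/2) log Q = 0.80 − (0.0592/2)(-4.392) = 0.930 V.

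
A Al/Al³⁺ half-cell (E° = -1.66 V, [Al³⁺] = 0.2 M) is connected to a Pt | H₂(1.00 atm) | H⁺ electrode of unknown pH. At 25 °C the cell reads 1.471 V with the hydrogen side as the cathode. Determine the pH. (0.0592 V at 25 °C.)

E°_cell = 1.66 V and n = 6.
log Q = n(E° − E)/0.0592 = 6×(1.66 − 1.471)/0.0592 = 19.155.
With Q = [Al³⁺]^2·P(H₂)^3 / [H⁺]^6, solving for [H⁺] gives log[H⁺] = -3.426, so pH = 3.43.

pH = 3.43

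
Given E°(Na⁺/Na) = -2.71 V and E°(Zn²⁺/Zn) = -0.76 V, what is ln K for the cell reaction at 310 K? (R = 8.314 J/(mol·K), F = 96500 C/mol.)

E°_cell = -0.76 − (-2.71) = 1.95 V, with n = 2 electrons transferred.
At equilibrium E = 0, so the Nernst equation gives ln K = nFE°/RT = (2)(96500)(1.95)/((8.314)(310)) = 146.02.

ln K = 146.0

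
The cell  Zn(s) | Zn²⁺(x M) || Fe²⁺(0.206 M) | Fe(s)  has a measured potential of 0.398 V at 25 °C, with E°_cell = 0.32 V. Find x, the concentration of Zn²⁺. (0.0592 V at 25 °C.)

From the Nernst equation, log Q = n(E° − E)/0.0592 = 2(0.32 − 0.398)/0.0592 = -2.635, so Q = 0.00232.
With Q = [Zn²⁺]/[Fe²⁺] and the known concentrations, [Zn²⁺] in the numerator gives [Zn²⁺] = 4.8 × 10^-4 M.

4.8 × 10^-4 M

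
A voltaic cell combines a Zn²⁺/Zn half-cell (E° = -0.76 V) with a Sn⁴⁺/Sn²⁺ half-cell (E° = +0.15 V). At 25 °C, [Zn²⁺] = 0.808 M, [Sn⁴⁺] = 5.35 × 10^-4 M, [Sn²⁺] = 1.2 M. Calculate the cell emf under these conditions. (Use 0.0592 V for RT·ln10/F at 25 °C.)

0.814 V

The Sn⁴⁺/Sn²⁺ couple has the higher reduction potential and acts as the cathode, so E°_cell = +0.15 − (-0.76) = 0.91 V.
Balancing electrons gives n = 2; the reaction quotient is Q = [Zn²⁺]·[Sn²⁺]/[Sn⁴⁺] = 1810.
At 25 °C, E = E° − (0.0592/n) log Q = 0.91 − (0.0592/2)(3.258) = 0.910 − 0.096 = 0.814 V.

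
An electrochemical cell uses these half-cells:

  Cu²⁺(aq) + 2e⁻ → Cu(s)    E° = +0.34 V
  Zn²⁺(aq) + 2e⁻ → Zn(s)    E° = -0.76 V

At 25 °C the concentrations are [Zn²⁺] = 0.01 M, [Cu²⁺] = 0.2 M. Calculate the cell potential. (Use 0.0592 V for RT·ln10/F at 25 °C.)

The Cu²⁺/Cu couple has the higher reduction potential and acts as the cathode, so E°_cell = +0.34 − (-0.76) = 1.10 V.
Balancing electrons gives n = 2; the reaction quotient is Q = [Zn²⁺]/[Cu²⁺] = 0.0500.
At 25 °C, E = E° − (0.0592/n) log Q = 1.10 − (0.0592/2)(-1.301) = 1.100 + 0.039 = 1.139 V.

1.14 V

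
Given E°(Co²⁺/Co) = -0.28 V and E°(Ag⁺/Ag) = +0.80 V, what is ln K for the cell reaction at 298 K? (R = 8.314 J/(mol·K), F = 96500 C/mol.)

ln K = 84.1

E°_cell = +0.80 − (-0.28) = 1.08 V, with n = 2 electrons transferred.
At equilibrium E = 0, so the Nernst equation gives ln K = nFE°/RT = (2)(96500)(1.08)/((8.314)(298)) = 84.13.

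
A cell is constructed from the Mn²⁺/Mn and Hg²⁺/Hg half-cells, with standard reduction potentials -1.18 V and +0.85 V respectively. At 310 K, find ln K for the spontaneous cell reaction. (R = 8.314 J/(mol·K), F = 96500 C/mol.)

ln K = 152.0

E°_cell = +0.85 − (-1.18) = 2.03 V, with n = 2 electrons transferred.
At equilibrium E = 0, so the Nernst equation gives ln K = nFE°/RT = (2)(96500)(2.03)/((8.314)(310)) = 152.01.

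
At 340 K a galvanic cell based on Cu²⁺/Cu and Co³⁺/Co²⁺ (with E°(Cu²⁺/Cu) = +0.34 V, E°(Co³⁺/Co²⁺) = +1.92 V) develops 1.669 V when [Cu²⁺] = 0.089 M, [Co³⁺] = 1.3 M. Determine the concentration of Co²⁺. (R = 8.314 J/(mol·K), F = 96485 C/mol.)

From the Nernst equation, ln Q = nF(E° − E)/RT = 2×96485×(1.58 − 1.669)/(8.314×340) = -6.076, so Q = 0.00230.
With Q = [Cu²⁺]·[Co²⁺]^2/[Co³⁺]^2 and the known concentrations, [Co²⁺]^2 in the numerator gives [Co²⁺] = 0.21 M.

0.21 M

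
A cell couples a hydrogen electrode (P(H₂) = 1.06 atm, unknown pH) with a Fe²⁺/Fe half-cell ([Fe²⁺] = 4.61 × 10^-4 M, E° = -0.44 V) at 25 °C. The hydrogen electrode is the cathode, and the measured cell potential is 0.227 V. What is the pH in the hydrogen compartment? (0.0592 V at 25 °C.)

pH = 5.25

E°_cell = 0.44 V and n = 2.
log Q = n(E° − E)/0.0592 = 2×(0.44 − 0.227)/0.0592 = 7.196.
With Q = [Fe²⁺]·P(H₂) / [H⁺]^2, solving for [H⁺] gives log[H⁺] = -5.253, so pH = 5.25.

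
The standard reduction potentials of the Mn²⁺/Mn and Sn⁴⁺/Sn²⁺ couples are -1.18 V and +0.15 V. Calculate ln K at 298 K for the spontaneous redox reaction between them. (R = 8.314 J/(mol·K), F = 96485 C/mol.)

ln K = 103.6

E°_cell = +0.15 − (-1.18) = 1.33 V, with n = 2 electrons transferred.
At equilibrium E = 0, so the Nernst equation gives ln K = nFE°/RT = (2)(96485)(1.33)/((8.314)(298)) = 103.59.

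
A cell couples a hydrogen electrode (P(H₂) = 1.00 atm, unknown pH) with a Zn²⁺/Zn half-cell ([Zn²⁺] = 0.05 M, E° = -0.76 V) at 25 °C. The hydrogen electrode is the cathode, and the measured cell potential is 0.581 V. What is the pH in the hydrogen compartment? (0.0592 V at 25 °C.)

E°_cell = 0.76 V and n = 2.
log Q = n(E° − E)/0.0592 = 2×(0.76 − 0.581)/0.0592 = 6.047.
With Q = [Zn²⁺]·P(H₂) / [H⁺]^2, solving for [H⁺] gives log[H⁺] = -3.674, so pH = 3.67.

pH = 3.67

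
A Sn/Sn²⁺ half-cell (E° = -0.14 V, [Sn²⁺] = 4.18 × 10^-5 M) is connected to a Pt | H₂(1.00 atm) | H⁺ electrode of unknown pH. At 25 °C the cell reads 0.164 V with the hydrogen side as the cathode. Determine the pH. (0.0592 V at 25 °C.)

E°_cell = 0.14 V and n = 2.
log Q = n(E° − E)/0.0592 = 2×(0.14 − 0.164)/0.0592 = -0.811.
With Q = [Sn²⁺]·P(H₂) / [H⁺]^2, solving for [H⁺] gives log[H⁺] = -1.784, so pH = 1.78.

pH = 1.78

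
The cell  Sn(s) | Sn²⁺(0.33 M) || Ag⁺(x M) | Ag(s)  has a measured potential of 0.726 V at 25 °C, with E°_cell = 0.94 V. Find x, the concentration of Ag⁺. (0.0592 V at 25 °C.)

From the Nernst equation, log Q = n(E° − E)/0.0592 = 2(0.94 − 0.726)/0.0592 = 7.230, so Q = 1.7 × 10^7.
With Q = [Sn²⁺]/[Ag⁺]^2 and the known concentrations, [Ag⁺]^2 in the denominator gives [Ag⁺] = 1.4 × 10^-4 M.

1.4 × 10^-4 M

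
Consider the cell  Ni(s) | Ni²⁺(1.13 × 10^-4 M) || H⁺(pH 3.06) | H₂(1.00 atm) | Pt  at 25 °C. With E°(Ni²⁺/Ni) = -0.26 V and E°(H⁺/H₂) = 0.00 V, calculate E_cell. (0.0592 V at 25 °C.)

The hydrogen couple is the cathode, so E°_cell = 0.26 V; n = 2.
[H⁺] = 10^(−3.06) = 8.7 × 10^-4 M, and Q = [Ni²⁺]·P(H₂) / [H⁺]^2 = 149.
E = E° − (0.0592/2) log Q = 0.26 − (0.0592/2)(2.173) = 0.196 V.

0.20 V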